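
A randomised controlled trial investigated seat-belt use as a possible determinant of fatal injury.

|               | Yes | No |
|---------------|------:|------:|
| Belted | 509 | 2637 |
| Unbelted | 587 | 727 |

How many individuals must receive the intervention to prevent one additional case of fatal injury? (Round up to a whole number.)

Risk in treated group = 509/3146 = 0.16179; risk in control = 587/1314 = 0.44673.
Absolute risk reduction = 0.44673 − 0.16179 = 0.28493
NNT = 1 / ARR = 1 / 0.28493 = 3.510 → round up → 4

4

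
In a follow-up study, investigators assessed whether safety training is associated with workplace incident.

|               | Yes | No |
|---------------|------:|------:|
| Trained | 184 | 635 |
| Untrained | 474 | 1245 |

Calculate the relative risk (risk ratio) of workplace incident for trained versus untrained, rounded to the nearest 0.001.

Cells: a = 184, b = 635, c = 474, d = 1245.
Risk in exposed = 184/819 = 0.22466; risk in unexposed = 474/1719 = 0.27574.
RR = 0.22466 / 0.27574 = 0.81476
The risk is 19% lower among the exposed than among the unexposed.

0.815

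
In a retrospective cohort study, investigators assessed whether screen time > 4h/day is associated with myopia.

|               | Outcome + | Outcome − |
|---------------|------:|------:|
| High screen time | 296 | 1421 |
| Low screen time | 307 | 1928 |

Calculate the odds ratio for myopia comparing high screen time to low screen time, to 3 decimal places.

Cells: a = 296, b = 1421, c = 307, d = 1928.
OR = (a·d)/(b·c) = (296 × 1928) / (1421 × 307) = 570688 / 436247 = 1.30818
The odds of myopia are about 1.31 times as high in the high screen time group.

1.308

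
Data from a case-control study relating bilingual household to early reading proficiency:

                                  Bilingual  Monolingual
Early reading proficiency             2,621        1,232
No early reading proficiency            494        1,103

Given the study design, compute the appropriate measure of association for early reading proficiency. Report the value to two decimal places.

Reading the table with exposure as columns: a = 2621 (Bilingual, case), b = 494 (Bilingual, non-case), c = 1232 (Monolingual, case), d = 1103.
This is a case-control study: participants were sampled on outcome status, so risks in the source population cannot be estimated directly — relative risk is not valid here. The odds ratio is the appropriate measure.
OR = (a·d)/(b·c) = (2621 × 1103) / (494 × 1232) = 2890963 / 608608 = 4.75012

4.75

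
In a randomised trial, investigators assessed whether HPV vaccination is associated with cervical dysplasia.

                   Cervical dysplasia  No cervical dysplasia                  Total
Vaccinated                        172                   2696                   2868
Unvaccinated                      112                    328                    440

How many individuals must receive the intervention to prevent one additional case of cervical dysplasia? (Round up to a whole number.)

Risk in treated group = 172/2868 = 0.05997; risk in control = 112/440 = 0.25455.
Absolute risk reduction = 0.25455 − 0.05997 = 0.19457
NNT = 1 / ARR = 1 / 0.19457 = 5.139 → round up → 6

6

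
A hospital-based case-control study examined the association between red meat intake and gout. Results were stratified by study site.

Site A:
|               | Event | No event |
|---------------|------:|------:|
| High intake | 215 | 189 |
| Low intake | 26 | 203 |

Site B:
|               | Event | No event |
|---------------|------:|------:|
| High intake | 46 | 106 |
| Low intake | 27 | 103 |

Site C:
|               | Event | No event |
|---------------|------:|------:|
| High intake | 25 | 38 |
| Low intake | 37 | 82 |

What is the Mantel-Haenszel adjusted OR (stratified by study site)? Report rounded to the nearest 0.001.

OR_MH = Σ(aᵢdᵢ/nᵢ) / Σ(bᵢcᵢ/nᵢ), where nᵢ is the stratum total.
Stratum 1 (Site A): n = 633; a·d/n = 215·203/633 = 68.9494; b·c/n = 189·26/633 = 7.7630
Stratum 2 (Site B): n = 282; a·d/n = 46·103/282 = 16.8014; b·c/n = 106·27/282 = 10.1489
Stratum 3 (Site C): n = 182; a·d/n = 25·82/182 = 11.2637; b·c/n = 38·37/182 = 7.7253
OR_MH = (68.9494 + 16.8014 + 11.2637) / (7.7630 + 10.1489 + 7.7253) = 97.0146 / 25.6372 = 3.78413

3.784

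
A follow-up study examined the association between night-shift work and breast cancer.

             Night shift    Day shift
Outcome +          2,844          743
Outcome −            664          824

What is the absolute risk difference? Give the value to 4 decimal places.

0.3366

Reading the table with exposure as columns: a = 2844 (Night shift, case), b = 664 (Night shift, non-case), c = 743 (Day shift, case), d = 824.
Risk in exposed = 2844/3508 = 0.810718; risk in unexposed = 743/1567 = 0.474154.
Risk difference = 0.810718 − 0.474154 = 0.336564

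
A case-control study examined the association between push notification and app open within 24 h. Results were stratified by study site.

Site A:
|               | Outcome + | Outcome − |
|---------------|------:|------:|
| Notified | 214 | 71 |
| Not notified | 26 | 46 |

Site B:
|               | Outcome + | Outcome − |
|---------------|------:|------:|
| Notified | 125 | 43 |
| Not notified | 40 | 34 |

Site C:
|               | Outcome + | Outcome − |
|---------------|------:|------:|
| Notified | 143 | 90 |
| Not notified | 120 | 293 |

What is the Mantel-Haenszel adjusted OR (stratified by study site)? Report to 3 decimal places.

OR_MH = Σ(aᵢdᵢ/nᵢ) / Σ(bᵢcᵢ/nᵢ), where nᵢ is the stratum total.
Stratum 1 (Site A): n = 357; a·d/n = 214·46/357 = 27.5742; b·c/n = 71·26/357 = 5.1709
Stratum 2 (Site B): n = 242; a·d/n = 125·34/242 = 17.5620; b·c/n = 43·40/242 = 7.1074
Stratum 3 (Site C): n = 646; a·d/n = 143·293/646 = 64.8591; b·c/n = 90·120/646 = 16.7183
OR_MH = (27.5742 + 17.5620 + 64.8591) / (5.1709 + 7.1074 + 16.7183) = 109.9953 / 28.9966 = 3.79339

3.793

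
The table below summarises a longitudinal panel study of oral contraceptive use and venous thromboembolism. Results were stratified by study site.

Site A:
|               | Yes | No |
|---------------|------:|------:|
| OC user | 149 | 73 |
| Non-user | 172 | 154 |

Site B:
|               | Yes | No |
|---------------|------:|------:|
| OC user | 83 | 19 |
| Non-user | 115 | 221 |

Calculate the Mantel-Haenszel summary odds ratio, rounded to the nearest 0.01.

3.00

OR_MH = Σ(aᵢdᵢ/nᵢ) / Σ(bᵢcᵢ/nᵢ), where nᵢ is the stratum total.
Stratum 1 (Site A): n = 548; a·d/n = 149·154/548 = 41.8723; b·c/n = 73·172/548 = 22.9124
Stratum 2 (Site B): n = 438; a·d/n = 83·221/438 = 41.8790; b·c/n = 19·115/438 = 4.9886
OR_MH = (41.8723 + 41.8790) / (22.9124 + 4.9886) = 83.7513 / 27.9010 = 3.00173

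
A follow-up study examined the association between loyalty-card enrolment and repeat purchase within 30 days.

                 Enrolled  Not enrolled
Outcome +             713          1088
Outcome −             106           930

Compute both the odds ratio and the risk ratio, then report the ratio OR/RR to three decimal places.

Reading the table with exposure as columns: a = 713 (Enrolled, case), b = 106 (Enrolled, non-case), c = 1088 (Not enrolled, case), d = 930.
OR = (713·930)/(106·1088) = 663090/115328 = 5.74960
Risk in exposed = 713/819 = 0.87057; risk in unexposed = 1088/2018 = 0.53915; RR = 1.61472
OR/RR = 5.74960 / 1.61472 = 3.56074
The outcome is not rare, so the OR lies further from 1 than the RR.

3.561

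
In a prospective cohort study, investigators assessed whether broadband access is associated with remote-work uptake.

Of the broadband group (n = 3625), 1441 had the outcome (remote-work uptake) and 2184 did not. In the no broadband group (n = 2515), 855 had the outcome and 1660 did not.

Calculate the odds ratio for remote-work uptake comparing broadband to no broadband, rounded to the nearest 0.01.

From the description: a = 1441, b = 2184, c = 855, d = 1660.
OR = (a·d)/(b·c) = (1441 × 1660) / (2184 × 855) = 2392060 / 1867320 = 1.28101
The odds of remote-work uptake are about 1.28 times as high in the broadband group.

1.28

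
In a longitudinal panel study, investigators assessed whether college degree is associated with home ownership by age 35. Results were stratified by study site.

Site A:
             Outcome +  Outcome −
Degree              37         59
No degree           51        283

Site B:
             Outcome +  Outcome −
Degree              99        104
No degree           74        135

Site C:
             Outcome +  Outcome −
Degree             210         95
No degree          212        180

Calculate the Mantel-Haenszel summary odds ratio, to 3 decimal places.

2.034

OR_MH = Σ(aᵢdᵢ/nᵢ) / Σ(bᵢcᵢ/nᵢ), where nᵢ is the stratum total.
Stratum 1 (Site A): n = 430; a·d/n = 37·283/430 = 24.3512; b·c/n = 59·51/430 = 6.9977
Stratum 2 (Site B): n = 412; a·d/n = 99·135/412 = 32.4393; b·c/n = 104·74/412 = 18.6796
Stratum 3 (Site C): n = 697; a·d/n = 210·180/697 = 54.2324; b·c/n = 95·212/697 = 28.8953
OR_MH = (24.3512 + 32.4393 + 54.2324) / (6.9977 + 18.6796 + 28.8953) = 111.0229 / 54.5726 = 2.03441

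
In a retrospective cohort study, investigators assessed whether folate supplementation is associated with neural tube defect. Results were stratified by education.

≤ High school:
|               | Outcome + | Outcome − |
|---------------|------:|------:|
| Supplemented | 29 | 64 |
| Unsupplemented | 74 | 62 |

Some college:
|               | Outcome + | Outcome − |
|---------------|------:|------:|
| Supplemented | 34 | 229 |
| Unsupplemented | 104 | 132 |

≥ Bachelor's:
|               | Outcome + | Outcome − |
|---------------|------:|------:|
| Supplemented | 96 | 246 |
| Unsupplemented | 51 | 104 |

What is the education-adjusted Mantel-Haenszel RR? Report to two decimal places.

RR_MH = Σ(aᵢ·n₀ᵢ/nᵢ) / Σ(cᵢ·n₁ᵢ/nᵢ), with n₁ᵢ = aᵢ+bᵢ (exposed), n₀ᵢ = cᵢ+dᵢ (unexposed), nᵢ = n₁ᵢ+n₀ᵢ.
Stratum 1 (≤ High school): n₁ = 93, n₀ = 136, n = 229; a·n₀/n = 29·136/229 = 17.2227; c·n₁/n = 74·93/229 = 30.0524
Stratum 2 (Some college): n₁ = 263, n₀ = 236, n = 499; a·n₀/n = 34·236/499 = 16.0802; c·n₁/n = 104·263/499 = 54.8136
Stratum 3 (≥ Bachelor's): n₁ = 342, n₀ = 155, n = 497; a·n₀/n = 96·155/497 = 29.9396; c·n₁/n = 51·342/497 = 35.0946
RR_MH = (17.2227 + 16.0802 + 29.9396) / (30.0524 + 54.8136 + 35.0946) = 63.2425 / 119.9606 = 0.52719

0.53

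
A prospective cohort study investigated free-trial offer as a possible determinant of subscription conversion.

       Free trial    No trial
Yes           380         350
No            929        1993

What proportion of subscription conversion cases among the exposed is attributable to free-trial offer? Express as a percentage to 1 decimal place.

Reading the table with exposure as columns: a = 380 (Free trial, case), b = 929 (Free trial, non-case), c = 350 (No trial, case), d = 1993.
Risk in exposed = 380/1309 = 0.29030; risk in unexposed = 350/2343 = 0.14938.
RR = 0.29030/0.14938 = 1.94334
AR% = (RR − 1)/RR × 100 = (1.94334 − 1)/1.94334 × 100 = 48.5421%

48.5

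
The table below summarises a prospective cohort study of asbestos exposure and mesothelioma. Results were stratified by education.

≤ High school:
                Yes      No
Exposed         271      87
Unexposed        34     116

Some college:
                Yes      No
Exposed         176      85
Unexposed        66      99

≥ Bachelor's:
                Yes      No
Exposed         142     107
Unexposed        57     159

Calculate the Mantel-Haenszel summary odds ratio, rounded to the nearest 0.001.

OR_MH = Σ(aᵢdᵢ/nᵢ) / Σ(bᵢcᵢ/nᵢ), where nᵢ is the stratum total.
Stratum 1 (≤ High school): n = 508; a·d/n = 271·116/508 = 61.8819; b·c/n = 87·34/508 = 5.8228
Stratum 2 (Some college): n = 426; a·d/n = 176·99/426 = 40.9014; b·c/n = 85·66/426 = 13.1690
Stratum 3 (≥ Bachelor's): n = 465; a·d/n = 142·159/465 = 48.5548; b·c/n = 107·57/465 = 13.1161
OR_MH = (61.8819 + 40.9014 + 48.5548) / (5.8228 + 13.1690 + 13.1161) = 151.3381 / 32.1080 = 4.71341

4.713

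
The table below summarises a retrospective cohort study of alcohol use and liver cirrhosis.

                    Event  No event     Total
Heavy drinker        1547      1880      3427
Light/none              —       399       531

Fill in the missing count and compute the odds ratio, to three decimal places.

2.487

The missing cell is in the unexposed row: 531 − 399 = 132.
So a = 1547, b = 1880, c = 132, d = 399.
OR = (a·d)/(b·c) = (1547 × 399) / (1880 × 132) = 617253 / 248160 = 2.48732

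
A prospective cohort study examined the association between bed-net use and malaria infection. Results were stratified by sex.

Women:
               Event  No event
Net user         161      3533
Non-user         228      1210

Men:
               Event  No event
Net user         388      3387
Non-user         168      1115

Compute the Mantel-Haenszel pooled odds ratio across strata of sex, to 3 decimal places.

OR_MH = Σ(aᵢdᵢ/nᵢ) / Σ(bᵢcᵢ/nᵢ), where nᵢ is the stratum total.
Stratum 1 (Women): n = 5132; a·d/n = 161·1210/5132 = 37.9599; b·c/n = 3533·228/5132 = 156.9610
Stratum 2 (Men): n = 5058; a·d/n = 388·1115/5058 = 85.5318; b·c/n = 3387·168/5058 = 112.4982
OR_MH = (37.9599 + 85.5318) / (156.9610 + 112.4982) = 123.4917 / 269.4592 = 0.45829

0.458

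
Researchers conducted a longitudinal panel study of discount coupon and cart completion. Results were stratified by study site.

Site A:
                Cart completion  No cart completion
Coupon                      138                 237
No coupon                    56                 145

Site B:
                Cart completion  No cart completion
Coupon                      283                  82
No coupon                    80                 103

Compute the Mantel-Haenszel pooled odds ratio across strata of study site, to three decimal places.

OR_MH = Σ(aᵢdᵢ/nᵢ) / Σ(bᵢcᵢ/nᵢ), where nᵢ is the stratum total.
Stratum 1 (Site A): n = 576; a·d/n = 138·145/576 = 34.7396; b·c/n = 237·56/576 = 23.0417
Stratum 2 (Site B): n = 548; a·d/n = 283·103/548 = 53.1916; b·c/n = 82·80/548 = 11.9708
OR_MH = (34.7396 + 53.1916) / (23.0417 + 11.9708) = 87.9312 / 35.0125 = 2.51142

2.511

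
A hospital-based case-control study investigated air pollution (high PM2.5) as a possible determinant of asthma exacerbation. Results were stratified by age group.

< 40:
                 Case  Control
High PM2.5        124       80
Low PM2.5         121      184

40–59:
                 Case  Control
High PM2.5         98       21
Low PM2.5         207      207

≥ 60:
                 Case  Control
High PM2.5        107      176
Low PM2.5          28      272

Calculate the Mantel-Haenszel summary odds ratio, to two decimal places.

OR_MH = Σ(aᵢdᵢ/nᵢ) / Σ(bᵢcᵢ/nᵢ), where nᵢ is the stratum total.
Stratum 1 (< 40): n = 509; a·d/n = 124·184/509 = 44.8251; b·c/n = 80·121/509 = 19.0177
Stratum 2 (40–59): n = 533; a·d/n = 98·207/533 = 38.0600; b·c/n = 21·207/533 = 8.1557
Stratum 3 (≥ 60): n = 583; a·d/n = 107·272/583 = 49.9211; b·c/n = 176·28/583 = 8.4528
OR_MH = (44.8251 + 38.0600 + 49.9211) / (19.0177 + 8.1557 + 8.4528) = 132.8063 / 35.6262 = 3.72777

3.73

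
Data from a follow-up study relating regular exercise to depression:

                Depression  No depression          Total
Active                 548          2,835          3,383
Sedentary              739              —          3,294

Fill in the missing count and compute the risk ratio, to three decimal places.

The missing cell is in the unexposed row: 3294 − 739 = 2555.
So a = 548, b = 2835, c = 739, d = 2555.
RR = [a/(a+b)] / [c/(c+d)] = (548/3383) / (739/3294) = 0.16199/0.22435 = 0.72203

0.722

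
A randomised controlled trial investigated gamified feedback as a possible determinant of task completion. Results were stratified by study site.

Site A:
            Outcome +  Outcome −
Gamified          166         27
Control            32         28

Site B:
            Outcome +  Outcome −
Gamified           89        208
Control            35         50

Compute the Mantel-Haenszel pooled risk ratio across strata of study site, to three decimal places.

RR_MH = Σ(aᵢ·n₀ᵢ/nᵢ) / Σ(cᵢ·n₁ᵢ/nᵢ), with n₁ᵢ = aᵢ+bᵢ (exposed), n₀ᵢ = cᵢ+dᵢ (unexposed), nᵢ = n₁ᵢ+n₀ᵢ.
Stratum 1 (Site A): n₁ = 193, n₀ = 60, n = 253; a·n₀/n = 166·60/253 = 39.3676; c·n₁/n = 32·193/253 = 24.4111
Stratum 2 (Site B): n₁ = 297, n₀ = 85, n = 382; a·n₀/n = 89·85/382 = 19.8037; c·n₁/n = 35·297/382 = 27.2120
RR_MH = (39.3676 + 19.8037) / (24.4111 + 27.2120) = 59.1713 / 51.6231 = 1.14622

1.146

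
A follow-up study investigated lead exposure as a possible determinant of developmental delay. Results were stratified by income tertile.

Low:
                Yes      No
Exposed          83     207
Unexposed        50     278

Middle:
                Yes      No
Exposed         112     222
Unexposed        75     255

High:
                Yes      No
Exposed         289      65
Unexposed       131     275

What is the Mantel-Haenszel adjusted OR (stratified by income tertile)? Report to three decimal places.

OR_MH = Σ(aᵢdᵢ/nᵢ) / Σ(bᵢcᵢ/nᵢ), where nᵢ is the stratum total.
Stratum 1 (Low): n = 618; a·d/n = 83·278/618 = 37.3366; b·c/n = 207·50/618 = 16.7476
Stratum 2 (Middle): n = 664; a·d/n = 112·255/664 = 43.0120; b·c/n = 222·75/664 = 25.0753
Stratum 3 (High): n = 760; a·d/n = 289·275/760 = 104.5724; b·c/n = 65·131/760 = 11.2039
OR_MH = (37.3366 + 43.0120 + 104.5724) / (16.7476 + 25.0753 + 11.2039) = 184.9210 / 53.0268 = 3.48731

3.487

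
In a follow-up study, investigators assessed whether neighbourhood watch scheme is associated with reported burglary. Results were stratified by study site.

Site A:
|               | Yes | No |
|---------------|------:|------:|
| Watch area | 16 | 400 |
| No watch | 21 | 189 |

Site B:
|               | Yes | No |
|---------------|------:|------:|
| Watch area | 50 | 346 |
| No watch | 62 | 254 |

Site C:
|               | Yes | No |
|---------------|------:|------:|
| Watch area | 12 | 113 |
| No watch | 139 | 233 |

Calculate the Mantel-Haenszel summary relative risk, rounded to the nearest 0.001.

0.438

RR_MH = Σ(aᵢ·n₀ᵢ/nᵢ) / Σ(cᵢ·n₁ᵢ/nᵢ), with n₁ᵢ = aᵢ+bᵢ (exposed), n₀ᵢ = cᵢ+dᵢ (unexposed), nᵢ = n₁ᵢ+n₀ᵢ.
Stratum 1 (Site A): n₁ = 416, n₀ = 210, n = 626; a·n₀/n = 16·210/626 = 5.3674; c·n₁/n = 21·416/626 = 13.9553
Stratum 2 (Site B): n₁ = 396, n₀ = 316, n = 712; a·n₀/n = 50·316/712 = 22.1910; c·n₁/n = 62·396/712 = 34.4831
Stratum 3 (Site C): n₁ = 125, n₀ = 372, n = 497; a·n₀/n = 12·372/497 = 8.9819; c·n₁/n = 139·125/497 = 34.9598
RR_MH = (5.3674 + 22.1910 + 8.9819) / (13.9553 + 34.4831 + 34.9598) = 36.5403 / 83.3982 = 0.43814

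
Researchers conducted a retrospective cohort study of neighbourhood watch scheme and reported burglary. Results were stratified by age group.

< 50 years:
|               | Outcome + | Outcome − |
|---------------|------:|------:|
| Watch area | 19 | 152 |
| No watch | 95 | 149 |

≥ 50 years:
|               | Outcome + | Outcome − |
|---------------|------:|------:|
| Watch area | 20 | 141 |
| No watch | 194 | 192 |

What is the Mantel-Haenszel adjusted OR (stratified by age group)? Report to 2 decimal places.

0.16

OR_MH = Σ(aᵢdᵢ/nᵢ) / Σ(bᵢcᵢ/nᵢ), where nᵢ is the stratum total.
Stratum 1 (< 50 years): n = 415; a·d/n = 19·149/415 = 6.8217; b·c/n = 152·95/415 = 34.7952
Stratum 2 (≥ 50 years): n = 547; a·d/n = 20·192/547 = 7.0201; b·c/n = 141·194/547 = 50.0073
OR_MH = (6.8217 + 7.0201) / (34.7952 + 50.0073) = 13.8418 / 84.8025 = 0.16322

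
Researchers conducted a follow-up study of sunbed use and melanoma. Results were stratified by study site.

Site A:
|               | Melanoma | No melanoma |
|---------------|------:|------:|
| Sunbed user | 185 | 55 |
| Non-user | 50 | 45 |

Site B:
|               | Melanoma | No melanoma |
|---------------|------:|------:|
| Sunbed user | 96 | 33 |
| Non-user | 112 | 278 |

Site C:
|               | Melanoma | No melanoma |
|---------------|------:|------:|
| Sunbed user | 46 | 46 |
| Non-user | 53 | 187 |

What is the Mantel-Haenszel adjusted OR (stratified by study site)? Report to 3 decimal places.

4.507

OR_MH = Σ(aᵢdᵢ/nᵢ) / Σ(bᵢcᵢ/nᵢ), where nᵢ is the stratum total.
Stratum 1 (Site A): n = 335; a·d/n = 185·45/335 = 24.8507; b·c/n = 55·50/335 = 8.2090
Stratum 2 (Site B): n = 519; a·d/n = 96·278/519 = 51.4220; b·c/n = 33·112/519 = 7.1214
Stratum 3 (Site C): n = 332; a·d/n = 46·187/332 = 25.9096; b·c/n = 46·53/332 = 7.3434
OR_MH = (24.8507 + 51.4220 + 25.9096) / (8.2090 + 7.1214 + 7.3434) = 102.1824 / 22.6737 = 4.50664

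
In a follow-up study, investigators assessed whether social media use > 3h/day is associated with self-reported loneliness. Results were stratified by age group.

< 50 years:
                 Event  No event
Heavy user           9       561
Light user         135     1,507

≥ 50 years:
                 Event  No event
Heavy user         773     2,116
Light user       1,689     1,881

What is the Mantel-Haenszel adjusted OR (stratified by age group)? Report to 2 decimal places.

0.39

OR_MH = Σ(aᵢdᵢ/nᵢ) / Σ(bᵢcᵢ/nᵢ), where nᵢ is the stratum total.
Stratum 1 (< 50 years): n = 2212; a·d/n = 9·1507/2212 = 6.1316; b·c/n = 561·135/2212 = 34.2382
Stratum 2 (≥ 50 years): n = 6459; a·d/n = 773·1881/6459 = 225.1143; b·c/n = 2116·1689/6459 = 553.3247
OR_MH = (6.1316 + 225.1143) / (34.2382 + 553.3247) = 231.2458 / 587.5629 = 0.39357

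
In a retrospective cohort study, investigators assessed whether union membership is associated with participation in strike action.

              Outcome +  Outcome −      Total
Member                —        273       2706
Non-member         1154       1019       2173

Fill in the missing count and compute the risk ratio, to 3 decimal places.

1.693

The missing cell is in the exposed row: 2706 − 273 = 2433.
So a = 2433, b = 273, c = 1154, d = 1019.
RR = [a/(a+b)] / [c/(c+d)] = (2433/2706) / (1154/2173) = 0.89911/0.53106 = 1.69304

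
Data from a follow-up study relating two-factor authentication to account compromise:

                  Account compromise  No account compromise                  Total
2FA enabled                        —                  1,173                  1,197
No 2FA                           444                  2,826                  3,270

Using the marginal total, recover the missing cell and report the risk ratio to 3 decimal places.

0.148

The missing cell is in the exposed row: 1197 − 1173 = 24.
So a = 24, b = 1173, c = 444, d = 2826.
RR = [a/(a+b)] / [c/(c+d)] = (24/1197) / (444/3270) = 0.02005/0.13578 = 0.14767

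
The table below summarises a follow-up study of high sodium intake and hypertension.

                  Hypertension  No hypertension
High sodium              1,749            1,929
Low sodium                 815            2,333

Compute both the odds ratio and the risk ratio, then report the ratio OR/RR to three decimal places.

1.413

Cells: a = 1749, b = 1929, c = 815, d = 2333.
OR = (1749·2333)/(1929·815) = 4080417/1572135 = 2.59546
Risk in exposed = 1749/3678 = 0.47553; risk in unexposed = 815/3148 = 0.25889; RR = 1.83677
OR/RR = 2.59546 / 1.83677 = 1.41306
The outcome is not rare, so the OR lies further from 1 than the RR.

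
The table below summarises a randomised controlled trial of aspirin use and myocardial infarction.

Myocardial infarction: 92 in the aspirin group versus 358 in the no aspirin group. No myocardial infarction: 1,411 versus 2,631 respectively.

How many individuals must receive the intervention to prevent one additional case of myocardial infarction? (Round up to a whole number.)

18

Risk in treated group = 92/1503 = 0.06121; risk in control = 358/2989 = 0.11977.
Absolute risk reduction = 0.11977 − 0.06121 = 0.05856
NNT = 1 / ARR = 1 / 0.05856 = 17.076 → round up → 18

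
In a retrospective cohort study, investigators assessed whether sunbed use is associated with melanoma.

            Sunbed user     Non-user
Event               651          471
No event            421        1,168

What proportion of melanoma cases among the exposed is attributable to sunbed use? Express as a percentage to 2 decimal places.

Reading the table with exposure as columns: a = 651 (Sunbed user, case), b = 421 (Sunbed user, non-case), c = 471 (Non-user, case), d = 1168.
Risk in exposed = 651/1072 = 0.60728; risk in unexposed = 471/1639 = 0.28737.
RR = 0.60728/0.28737 = 2.11322
AR% = (RR − 1)/RR × 100 = (2.11322 − 1)/2.11322 × 100 = 52.6788%

52.68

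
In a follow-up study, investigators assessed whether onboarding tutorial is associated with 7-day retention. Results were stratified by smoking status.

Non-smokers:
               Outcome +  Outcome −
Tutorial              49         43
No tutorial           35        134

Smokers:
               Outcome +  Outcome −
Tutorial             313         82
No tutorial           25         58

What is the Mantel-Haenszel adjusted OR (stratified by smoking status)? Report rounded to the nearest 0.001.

6.279

OR_MH = Σ(aᵢdᵢ/nᵢ) / Σ(bᵢcᵢ/nᵢ), where nᵢ is the stratum total.
Stratum 1 (Non-smokers): n = 261; a·d/n = 49·134/261 = 25.1571; b·c/n = 43·35/261 = 5.7663
Stratum 2 (Smokers): n = 478; a·d/n = 313·58/478 = 37.9791; b·c/n = 82·25/478 = 4.2887
OR_MH = (25.1571 + 37.9791) / (5.7663 + 4.2887) = 63.1362 / 10.0550 = 6.27909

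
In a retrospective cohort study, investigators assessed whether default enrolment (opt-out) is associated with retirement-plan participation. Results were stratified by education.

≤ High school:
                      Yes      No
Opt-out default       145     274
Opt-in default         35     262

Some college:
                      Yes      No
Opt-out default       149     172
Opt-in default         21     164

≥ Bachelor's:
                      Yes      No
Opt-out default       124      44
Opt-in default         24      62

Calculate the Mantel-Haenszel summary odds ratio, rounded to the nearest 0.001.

OR_MH = Σ(aᵢdᵢ/nᵢ) / Σ(bᵢcᵢ/nᵢ), where nᵢ is the stratum total.
Stratum 1 (≤ High school): n = 716; a·d/n = 145·262/716 = 53.0587; b·c/n = 274·35/716 = 13.3939
Stratum 2 (Some college): n = 506; a·d/n = 149·164/506 = 48.2925; b·c/n = 172·21/506 = 7.1383
Stratum 3 (≥ Bachelor's): n = 254; a·d/n = 124·62/254 = 30.2677; b·c/n = 44·24/254 = 4.1575
OR_MH = (53.0587 + 48.2925 + 30.2677) / (13.3939 + 7.1383 + 4.1575) = 131.6189 / 24.6897 = 5.33093

5.331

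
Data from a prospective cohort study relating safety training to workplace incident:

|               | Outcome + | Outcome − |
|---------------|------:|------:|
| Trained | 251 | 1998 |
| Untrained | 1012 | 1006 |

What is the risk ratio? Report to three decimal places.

Cells: a = 251, b = 1998, c = 1012, d = 1006.
Risk in exposed = 251/2249 = 0.11161; risk in unexposed = 1012/2018 = 0.50149.
RR = 0.11161 / 0.50149 = 0.22255
The risk is 78% lower among the exposed than among the unexposed.

0.223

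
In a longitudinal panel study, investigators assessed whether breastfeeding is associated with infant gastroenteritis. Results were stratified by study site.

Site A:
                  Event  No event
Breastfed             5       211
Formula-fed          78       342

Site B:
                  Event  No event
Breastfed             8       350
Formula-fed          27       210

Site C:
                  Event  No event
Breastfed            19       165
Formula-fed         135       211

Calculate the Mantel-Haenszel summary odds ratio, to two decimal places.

OR_MH = Σ(aᵢdᵢ/nᵢ) / Σ(bᵢcᵢ/nᵢ), where nᵢ is the stratum total.
Stratum 1 (Site A): n = 636; a·d/n = 5·342/636 = 2.6887; b·c/n = 211·78/636 = 25.8774
Stratum 2 (Site B): n = 595; a·d/n = 8·210/595 = 2.8235; b·c/n = 350·27/595 = 15.8824
Stratum 3 (Site C): n = 530; a·d/n = 19·211/530 = 7.5642; b·c/n = 165·135/530 = 42.0283
OR_MH = (2.6887 + 2.8235 + 7.5642) / (25.8774 + 15.8824 + 42.0283) = 13.0764 / 83.7880 = 0.15606

0.16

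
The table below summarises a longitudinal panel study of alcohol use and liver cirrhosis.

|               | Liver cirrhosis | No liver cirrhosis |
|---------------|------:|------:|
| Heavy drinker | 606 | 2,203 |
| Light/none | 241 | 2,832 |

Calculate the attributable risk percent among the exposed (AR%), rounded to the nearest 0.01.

63.65

Cells: a = 606, b = 2203, c = 241, d = 2832.
Risk in exposed = 606/2809 = 0.21574; risk in unexposed = 241/3073 = 0.07842.
RR = 0.21574/0.07842 = 2.75085
AR% = (RR − 1)/RR × 100 = (2.75085 − 1)/2.75085 × 100 = 63.6476%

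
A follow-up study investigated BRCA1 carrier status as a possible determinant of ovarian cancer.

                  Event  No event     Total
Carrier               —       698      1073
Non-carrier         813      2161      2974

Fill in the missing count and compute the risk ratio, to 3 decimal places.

The missing cell is in the exposed row: 1073 − 698 = 375.
So a = 375, b = 698, c = 813, d = 2161.
RR = [a/(a+b)] / [c/(c+d)] = (375/1073) / (813/2974) = 0.34949/0.27337 = 1.27844

1.278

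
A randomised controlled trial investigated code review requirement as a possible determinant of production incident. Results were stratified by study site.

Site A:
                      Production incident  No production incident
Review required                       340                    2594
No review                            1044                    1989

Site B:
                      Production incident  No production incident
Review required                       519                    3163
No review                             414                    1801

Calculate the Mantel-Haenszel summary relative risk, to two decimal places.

0.48

RR_MH = Σ(aᵢ·n₀ᵢ/nᵢ) / Σ(cᵢ·n₁ᵢ/nᵢ), with n₁ᵢ = aᵢ+bᵢ (exposed), n₀ᵢ = cᵢ+dᵢ (unexposed), nᵢ = n₁ᵢ+n₀ᵢ.
Stratum 1 (Site A): n₁ = 2934, n₀ = 3033, n = 5967; a·n₀/n = 340·3033/5967 = 172.8205; c·n₁/n = 1044·2934/5967 = 513.3394
Stratum 2 (Site B): n₁ = 3682, n₀ = 2215, n = 5897; a·n₀/n = 519·2215/5897 = 194.9440; c·n₁/n = 414·3682/5897 = 258.4955
RR_MH = (172.8205 + 194.9440) / (513.3394 + 258.4955) = 367.7646 / 771.8349 = 0.47648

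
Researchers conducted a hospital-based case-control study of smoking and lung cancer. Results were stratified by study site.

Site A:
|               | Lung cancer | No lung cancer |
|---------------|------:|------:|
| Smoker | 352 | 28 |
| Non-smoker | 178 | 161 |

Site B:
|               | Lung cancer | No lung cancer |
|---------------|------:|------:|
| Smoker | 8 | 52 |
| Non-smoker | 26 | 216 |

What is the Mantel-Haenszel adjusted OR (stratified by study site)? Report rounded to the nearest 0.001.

OR_MH = Σ(aᵢdᵢ/nᵢ) / Σ(bᵢcᵢ/nᵢ), where nᵢ is the stratum total.
Stratum 1 (Site A): n = 719; a·d/n = 352·161/719 = 78.8206; b·c/n = 28·178/719 = 6.9318
Stratum 2 (Site B): n = 302; a·d/n = 8·216/302 = 5.7219; b·c/n = 52·26/302 = 4.4768
OR_MH = (78.8206 + 5.7219) / (6.9318 + 4.4768) = 84.5424 / 11.4087 = 7.41037

7.410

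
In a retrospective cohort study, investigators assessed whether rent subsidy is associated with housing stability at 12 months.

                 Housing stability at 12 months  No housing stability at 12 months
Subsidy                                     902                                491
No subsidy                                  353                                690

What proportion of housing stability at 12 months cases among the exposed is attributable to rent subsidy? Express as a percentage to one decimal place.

47.7

Cells: a = 902, b = 491, c = 353, d = 690.
Risk in exposed = 902/1393 = 0.64752; risk in unexposed = 353/1043 = 0.33845.
RR = 0.64752/0.33845 = 1.91322
AR% = (RR − 1)/RR × 100 = (1.91322 − 1)/1.91322 × 100 = 47.7321%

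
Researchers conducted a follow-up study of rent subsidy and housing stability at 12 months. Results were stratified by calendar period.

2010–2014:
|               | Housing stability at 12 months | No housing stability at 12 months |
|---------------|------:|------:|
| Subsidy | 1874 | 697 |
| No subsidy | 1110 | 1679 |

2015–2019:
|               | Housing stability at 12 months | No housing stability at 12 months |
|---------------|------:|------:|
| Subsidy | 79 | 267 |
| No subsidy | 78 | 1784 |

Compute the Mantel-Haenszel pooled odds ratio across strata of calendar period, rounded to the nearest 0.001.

OR_MH = Σ(aᵢdᵢ/nᵢ) / Σ(bᵢcᵢ/nᵢ), where nᵢ is the stratum total.
Stratum 1 (2010–2014): n = 5360; a·d/n = 1874·1679/5360 = 587.0235; b·c/n = 697·1110/5360 = 144.3414
Stratum 2 (2015–2019): n = 2208; a·d/n = 79·1784/2208 = 63.8297; b·c/n = 267·78/2208 = 9.4321
OR_MH = (587.0235 + 63.8297) / (144.3414 + 9.4321) = 650.8532 / 153.7735 = 4.23255

4.233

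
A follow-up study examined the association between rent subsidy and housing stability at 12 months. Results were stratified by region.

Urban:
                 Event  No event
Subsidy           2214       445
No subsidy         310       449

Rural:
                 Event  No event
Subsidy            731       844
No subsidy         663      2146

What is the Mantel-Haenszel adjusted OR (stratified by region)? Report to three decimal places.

OR_MH = Σ(aᵢdᵢ/nᵢ) / Σ(bᵢcᵢ/nᵢ), where nᵢ is the stratum total.
Stratum 1 (Urban): n = 3418; a·d/n = 2214·449/3418 = 290.8385; b·c/n = 445·310/3418 = 40.3599
Stratum 2 (Rural): n = 4384; a·d/n = 731·2146/4384 = 357.8298; b·c/n = 844·663/4384 = 127.6396
OR_MH = (290.8385 + 357.8298) / (40.3599 + 127.6396) = 648.6683 / 167.9995 = 3.86113

3.861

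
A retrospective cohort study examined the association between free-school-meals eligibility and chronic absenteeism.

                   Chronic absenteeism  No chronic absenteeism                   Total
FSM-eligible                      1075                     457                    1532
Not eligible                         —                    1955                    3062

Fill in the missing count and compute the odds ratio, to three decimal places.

4.154

The missing cell is in the unexposed row: 3062 − 1955 = 1107.
So a = 1075, b = 457, c = 1107, d = 1955.
OR = (a·d)/(b·c) = (1075 × 1955) / (457 × 1107) = 2101625 / 505899 = 4.15424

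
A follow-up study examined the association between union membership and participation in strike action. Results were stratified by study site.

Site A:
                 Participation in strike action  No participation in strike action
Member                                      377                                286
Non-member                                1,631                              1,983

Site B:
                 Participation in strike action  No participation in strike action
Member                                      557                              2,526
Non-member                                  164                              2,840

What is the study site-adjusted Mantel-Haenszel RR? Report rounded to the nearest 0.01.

RR_MH = Σ(aᵢ·n₀ᵢ/nᵢ) / Σ(cᵢ·n₁ᵢ/nᵢ), with n₁ᵢ = aᵢ+bᵢ (exposed), n₀ᵢ = cᵢ+dᵢ (unexposed), nᵢ = n₁ᵢ+n₀ᵢ.
Stratum 1 (Site A): n₁ = 663, n₀ = 3614, n = 4277; a·n₀/n = 377·3614/4277 = 318.5593; c·n₁/n = 1631·663/4277 = 252.8298
Stratum 2 (Site B): n₁ = 3083, n₀ = 3004, n = 6087; a·n₀/n = 557·3004/6087 = 274.8855; c·n₁/n = 164·3083/6087 = 83.0642
RR_MH = (318.5593 + 274.8855) / (252.8298 + 83.0642) = 593.4448 / 335.8940 = 1.76676

1.77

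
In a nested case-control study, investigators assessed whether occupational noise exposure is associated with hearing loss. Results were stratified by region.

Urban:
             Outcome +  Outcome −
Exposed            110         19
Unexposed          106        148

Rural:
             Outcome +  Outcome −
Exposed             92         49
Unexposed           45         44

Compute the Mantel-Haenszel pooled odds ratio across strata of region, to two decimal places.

4.05

OR_MH = Σ(aᵢdᵢ/nᵢ) / Σ(bᵢcᵢ/nᵢ), where nᵢ is the stratum total.
Stratum 1 (Urban): n = 383; a·d/n = 110·148/383 = 42.5065; b·c/n = 19·106/383 = 5.2585
Stratum 2 (Rural): n = 230; a·d/n = 92·44/230 = 17.6000; b·c/n = 49·45/230 = 9.5870
OR_MH = (42.5065 + 17.6000) / (5.2585 + 9.5870) = 60.1065 / 14.8454 = 4.04882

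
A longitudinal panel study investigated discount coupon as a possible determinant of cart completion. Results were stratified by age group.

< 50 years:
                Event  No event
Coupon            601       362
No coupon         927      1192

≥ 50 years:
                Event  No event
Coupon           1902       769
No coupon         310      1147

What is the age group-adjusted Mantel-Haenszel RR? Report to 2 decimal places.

2.21

RR_MH = Σ(aᵢ·n₀ᵢ/nᵢ) / Σ(cᵢ·n₁ᵢ/nᵢ), with n₁ᵢ = aᵢ+bᵢ (exposed), n₀ᵢ = cᵢ+dᵢ (unexposed), nᵢ = n₁ᵢ+n₀ᵢ.
Stratum 1 (< 50 years): n₁ = 963, n₀ = 2119, n = 3082; a·n₀/n = 601·2119/3082 = 413.2119; c·n₁/n = 927·963/3082 = 289.6499
Stratum 2 (≥ 50 years): n₁ = 2671, n₀ = 1457, n = 4128; a·n₀/n = 1902·1457/4128 = 671.3212; c·n₁/n = 310·2671/4128 = 200.5838
RR_MH = (413.2119 + 671.3212) / (289.6499 + 200.5838) = 1084.5331 / 490.2337 = 2.21228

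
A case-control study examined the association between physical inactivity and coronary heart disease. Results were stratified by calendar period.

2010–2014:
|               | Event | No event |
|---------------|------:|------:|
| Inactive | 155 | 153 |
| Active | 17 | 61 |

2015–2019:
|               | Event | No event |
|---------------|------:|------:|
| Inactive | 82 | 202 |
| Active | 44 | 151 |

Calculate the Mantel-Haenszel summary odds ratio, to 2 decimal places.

OR_MH = Σ(aᵢdᵢ/nᵢ) / Σ(bᵢcᵢ/nᵢ), where nᵢ is the stratum total.
Stratum 1 (2010–2014): n = 386; a·d/n = 155·61/386 = 24.4948; b·c/n = 153·17/386 = 6.7383
Stratum 2 (2015–2019): n = 479; a·d/n = 82·151/479 = 25.8497; b·c/n = 202·44/479 = 18.5553
OR_MH = (24.4948 + 25.8497) / (6.7383 + 18.5553) = 50.3445 / 25.2937 = 1.99040

1.99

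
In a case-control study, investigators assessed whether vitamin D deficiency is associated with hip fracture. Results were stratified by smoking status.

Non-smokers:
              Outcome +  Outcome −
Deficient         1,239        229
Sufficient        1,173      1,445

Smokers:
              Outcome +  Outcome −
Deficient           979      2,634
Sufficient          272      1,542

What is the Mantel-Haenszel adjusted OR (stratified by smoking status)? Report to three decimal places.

OR_MH = Σ(aᵢdᵢ/nᵢ) / Σ(bᵢcᵢ/nᵢ), where nᵢ is the stratum total.
Stratum 1 (Non-smokers): n = 4086; a·d/n = 1239·1445/4086 = 438.1681; b·c/n = 229·1173/4086 = 65.7408
Stratum 2 (Smokers): n = 5427; a·d/n = 979·1542/5427 = 278.1680; b·c/n = 2634·272/5427 = 132.0155
OR_MH = (438.1681 + 278.1680) / (65.7408 + 132.0155) = 716.3362 / 197.7563 = 3.62232

3.622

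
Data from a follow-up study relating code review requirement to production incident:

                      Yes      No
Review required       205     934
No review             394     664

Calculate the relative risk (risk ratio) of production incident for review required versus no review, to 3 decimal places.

Cells: a = 205, b = 934, c = 394, d = 664.
Risk in exposed = 205/1139 = 0.17998; risk in unexposed = 394/1058 = 0.37240.
RR = 0.17998 / 0.37240 = 0.48330
The risk is 52% lower among the exposed than among the unexposed.

0.483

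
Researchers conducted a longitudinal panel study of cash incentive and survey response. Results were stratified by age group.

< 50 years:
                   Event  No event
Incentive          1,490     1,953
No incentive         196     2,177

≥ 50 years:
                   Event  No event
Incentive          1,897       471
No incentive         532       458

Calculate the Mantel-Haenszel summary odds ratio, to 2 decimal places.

OR_MH = Σ(aᵢdᵢ/nᵢ) / Σ(bᵢcᵢ/nᵢ), where nᵢ is the stratum total.
Stratum 1 (< 50 years): n = 5816; a·d/n = 1490·2177/5816 = 557.7252; b·c/n = 1953·196/5816 = 65.8164
Stratum 2 (≥ 50 years): n = 3358; a·d/n = 1897·458/3358 = 258.7332; b·c/n = 471·532/3358 = 74.6194
OR_MH = (557.7252 + 258.7332) / (65.8164 + 74.6194) = 816.4584 / 140.4358 = 5.81375

5.81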